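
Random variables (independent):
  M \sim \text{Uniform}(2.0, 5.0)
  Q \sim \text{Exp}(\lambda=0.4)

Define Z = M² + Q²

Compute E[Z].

E[Z] = E[M²] + E[Q²]
E[M²] = Var(M) + E[M]² = 0.75 + 12.25 = 13
E[Q²] = Var(Q) + E[Q]² = 6.25 + 6.25 = 12.5
E[Z] = 13 + 12.5 = 25.5

25.5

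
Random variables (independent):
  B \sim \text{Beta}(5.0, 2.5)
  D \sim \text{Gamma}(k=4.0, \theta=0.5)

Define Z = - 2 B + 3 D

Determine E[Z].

E[Z] = -2*E[B] + 3*E[D]
E[B] = 0.66666667
E[D] = 2
E[Z] = -2*0.66666667 + 3*2 = 4.6666667

4.6666667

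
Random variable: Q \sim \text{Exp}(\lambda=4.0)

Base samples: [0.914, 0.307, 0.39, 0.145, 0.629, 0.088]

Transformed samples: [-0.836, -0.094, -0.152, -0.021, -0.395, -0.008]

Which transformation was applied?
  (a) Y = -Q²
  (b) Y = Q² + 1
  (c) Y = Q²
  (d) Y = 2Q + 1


Checking option (a) Y = -Q²:
  Q = 0.914 -> Y = -0.836 ✓
  Q = 0.307 -> Y = -0.094 ✓
  Q = 0.39 -> Y = -0.152 ✓
All samples match this transformation.

(a) -Q²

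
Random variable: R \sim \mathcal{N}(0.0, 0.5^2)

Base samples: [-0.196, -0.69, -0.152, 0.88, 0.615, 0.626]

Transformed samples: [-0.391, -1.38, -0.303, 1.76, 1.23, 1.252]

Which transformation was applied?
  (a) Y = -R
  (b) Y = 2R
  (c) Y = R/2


Checking option (b) Y = 2R:
  R = -0.196 -> Y = -0.391 ✓
  R = -0.69 -> Y = -1.38 ✓
  R = -0.152 -> Y = -0.303 ✓
All samples match this transformation.

(b) 2R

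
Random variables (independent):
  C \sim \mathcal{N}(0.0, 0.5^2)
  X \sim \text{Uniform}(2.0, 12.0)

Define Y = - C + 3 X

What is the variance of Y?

For independent RVs: Var(aX + bY) = a²Var(X) + b²Var(Y)
Var(C) = 0.25
Var(X) = 8.3333333
Var(Y) = (-1)²*0.25 + 3²*8.3333333
= 1*0.25 + 9*8.3333333 = 75.25

75.25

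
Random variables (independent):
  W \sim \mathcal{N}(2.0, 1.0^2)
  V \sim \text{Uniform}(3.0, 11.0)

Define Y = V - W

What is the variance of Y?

For independent RVs: Var(aX + bY) = a²Var(X) + b²Var(Y)
Var(W) = 1
Var(V) = 5.3333333
Var(Y) = (-1)²*1 + 1²*5.3333333
= 1*1 + 1*5.3333333 = 6.3333333

6.3333333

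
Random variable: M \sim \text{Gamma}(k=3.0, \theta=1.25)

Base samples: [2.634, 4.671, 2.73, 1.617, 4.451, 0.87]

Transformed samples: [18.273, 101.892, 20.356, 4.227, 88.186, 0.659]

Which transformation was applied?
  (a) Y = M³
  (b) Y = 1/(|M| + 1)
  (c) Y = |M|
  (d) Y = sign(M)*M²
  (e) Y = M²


Checking option (a) Y = M³:
  M = 2.634 -> Y = 18.273 ✓
  M = 4.671 -> Y = 101.892 ✓
  M = 2.73 -> Y = 20.356 ✓
All samples match this transformation.

(a) M³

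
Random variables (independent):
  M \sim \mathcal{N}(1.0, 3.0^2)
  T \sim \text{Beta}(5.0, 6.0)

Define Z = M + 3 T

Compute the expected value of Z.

E[Z] = 1*E[M] + 3*E[T]
E[M] = 1
E[T] = 0.45454545
E[Z] = 1*1 + 3*0.45454545 = 2.3636364

2.3636364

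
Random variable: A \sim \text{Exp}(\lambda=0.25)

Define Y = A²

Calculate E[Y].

E[A²] = Var(A) + (E[A])² = 16 + 16 = 32

32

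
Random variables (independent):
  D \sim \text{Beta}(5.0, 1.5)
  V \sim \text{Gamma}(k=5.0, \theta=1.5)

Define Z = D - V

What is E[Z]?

E[Z] = 1*E[D] - 1*E[V]
E[D] = 0.76923077
E[V] = 7.5
E[Z] = 1*0.76923077 - 1*7.5 = -6.7307692

-6.7307692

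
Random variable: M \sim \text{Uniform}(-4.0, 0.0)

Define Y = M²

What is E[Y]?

Using E[X²] = Var(X) + (E[X])²:
E[M] = -2
Var(M) = (0 + 4)^2/12 = 1.3333333
E[M²] = 1.3333333 + (-2)² = 1.3333333 + 4 = 5.3333333

5.3333333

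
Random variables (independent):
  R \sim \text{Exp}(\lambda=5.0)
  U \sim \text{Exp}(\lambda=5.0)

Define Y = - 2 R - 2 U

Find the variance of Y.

For independent RVs: Var(aX + bY) = a²Var(X) + b²Var(Y)
Var(R) = 0.04
Var(U) = 0.04
Var(Y) = (-2)²*0.04 + (-2)²*0.04
= 4*0.04 + 4*0.04 = 0.32

0.32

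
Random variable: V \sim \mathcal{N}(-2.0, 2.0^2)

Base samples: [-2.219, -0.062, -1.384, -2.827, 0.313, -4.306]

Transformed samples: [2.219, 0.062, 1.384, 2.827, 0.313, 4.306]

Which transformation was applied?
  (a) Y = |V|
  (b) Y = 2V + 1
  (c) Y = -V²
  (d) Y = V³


Checking option (a) Y = |V|:
  V = -2.219 -> Y = 2.219 ✓
  V = -0.062 -> Y = 0.062 ✓
  V = -1.384 -> Y = 1.384 ✓
All samples match this transformation.

(a) |V|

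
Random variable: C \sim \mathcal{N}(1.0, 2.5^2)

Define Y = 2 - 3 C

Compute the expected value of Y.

For Y = -3C + 2:
E[Y] = -3 * E[C] + 2
E[C] = 1.0 = 1
E[Y] = -3 * 1 + 2 = -1

-1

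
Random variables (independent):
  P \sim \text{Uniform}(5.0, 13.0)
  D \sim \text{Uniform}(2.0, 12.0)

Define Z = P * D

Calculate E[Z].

For independent RVs: E[XY] = E[X]*E[Y]
E[P] = 9
E[D] = 7
E[Z] = 9 * 7 = 63

63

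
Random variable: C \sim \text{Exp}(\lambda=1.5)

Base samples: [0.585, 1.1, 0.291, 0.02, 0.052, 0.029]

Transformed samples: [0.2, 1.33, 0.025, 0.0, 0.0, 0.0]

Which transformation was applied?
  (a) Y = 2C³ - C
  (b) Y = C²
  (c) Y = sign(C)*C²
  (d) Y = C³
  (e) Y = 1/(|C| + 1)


Checking option (d) Y = C³:
  C = 0.585 -> Y = 0.2 ✓
  C = 1.1 -> Y = 1.33 ✓
  C = 0.291 -> Y = 0.025 ✓
All samples match this transformation.

(d) C³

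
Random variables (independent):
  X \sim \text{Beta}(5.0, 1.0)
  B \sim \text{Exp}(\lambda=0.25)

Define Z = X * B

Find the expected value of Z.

For independent RVs: E[XY] = E[X]*E[Y]
E[X] = 0.83333333
E[B] = 4
E[Z] = 0.83333333 * 4 = 3.3333333

3.3333333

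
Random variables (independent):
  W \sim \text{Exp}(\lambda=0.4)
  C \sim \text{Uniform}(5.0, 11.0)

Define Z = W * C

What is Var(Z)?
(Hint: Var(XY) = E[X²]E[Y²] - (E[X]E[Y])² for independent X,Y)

Var(XY) = E[X²]E[Y²] - (E[X]E[Y])²
E[W] = 2.5, Var(W) = 6.25
E[C] = 8, Var(C) = 3
E[W²] = 6.25 + 2.5² = 12.5
E[C²] = 3 + 8² = 67
Var(Z) = 12.5*67 - (2.5*8)²
= 837.5 - 400 = 437.5

437.5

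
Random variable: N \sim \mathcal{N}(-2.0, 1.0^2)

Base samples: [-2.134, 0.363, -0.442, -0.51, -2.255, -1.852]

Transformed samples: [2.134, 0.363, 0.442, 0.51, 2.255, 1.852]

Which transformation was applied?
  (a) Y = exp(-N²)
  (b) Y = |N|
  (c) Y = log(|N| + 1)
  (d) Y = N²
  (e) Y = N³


Checking option (b) Y = |N|:
  N = -2.134 -> Y = 2.134 ✓
  N = 0.363 -> Y = 0.363 ✓
  N = -0.442 -> Y = 0.442 ✓
All samples match this transformation.

(b) |N|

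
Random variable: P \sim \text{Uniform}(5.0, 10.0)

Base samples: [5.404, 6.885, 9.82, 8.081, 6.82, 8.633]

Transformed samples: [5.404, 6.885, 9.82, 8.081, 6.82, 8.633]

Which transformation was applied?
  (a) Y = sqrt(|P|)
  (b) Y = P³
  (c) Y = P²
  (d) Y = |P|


Checking option (d) Y = |P|:
  P = 5.404 -> Y = 5.404 ✓
  P = 6.885 -> Y = 6.885 ✓
  P = 9.82 -> Y = 9.82 ✓
All samples match this transformation.

(d) |P|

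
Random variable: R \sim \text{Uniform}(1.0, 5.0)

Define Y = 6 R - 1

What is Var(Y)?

For Y = aR + b: Var(Y) = a² * Var(R)
Var(R) = (5 - 1)^2/12 = 1.3333333
Var(Y) = 6² * 1.3333333 = 36 * 1.3333333 = 48

48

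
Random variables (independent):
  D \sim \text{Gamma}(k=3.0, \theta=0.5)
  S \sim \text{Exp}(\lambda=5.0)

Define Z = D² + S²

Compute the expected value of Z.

E[Z] = E[D²] + E[S²]
E[D²] = Var(D) + E[D]² = 0.75 + 2.25 = 3
E[S²] = Var(S) + E[S]² = 0.04 + 0.04 = 0.08
E[Z] = 3 + 0.08 = 3.08

3.08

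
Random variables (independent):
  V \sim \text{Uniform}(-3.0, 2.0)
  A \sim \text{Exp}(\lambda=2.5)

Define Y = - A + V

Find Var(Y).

For independent RVs: Var(aX + bY) = a²Var(X) + b²Var(Y)
Var(V) = 2.0833333
Var(A) = 0.16
Var(Y) = 1²*2.0833333 + (-1)²*0.16
= 1*2.0833333 + 1*0.16 = 2.2433333

2.2433333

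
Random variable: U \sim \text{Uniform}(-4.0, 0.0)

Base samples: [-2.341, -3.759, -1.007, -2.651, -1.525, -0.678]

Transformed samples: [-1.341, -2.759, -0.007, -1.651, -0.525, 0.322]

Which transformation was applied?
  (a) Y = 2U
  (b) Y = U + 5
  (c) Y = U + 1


Checking option (c) Y = U + 1:
  U = -2.341 -> Y = -1.341 ✓
  U = -3.759 -> Y = -2.759 ✓
  U = -1.007 -> Y = -0.007 ✓
All samples match this transformation.

(c) U + 1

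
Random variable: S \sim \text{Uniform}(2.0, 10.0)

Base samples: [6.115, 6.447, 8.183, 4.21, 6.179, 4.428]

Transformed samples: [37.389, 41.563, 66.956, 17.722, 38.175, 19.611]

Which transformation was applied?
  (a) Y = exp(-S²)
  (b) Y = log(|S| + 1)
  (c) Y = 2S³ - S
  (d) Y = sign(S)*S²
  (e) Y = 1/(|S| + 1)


Checking option (d) Y = sign(S)*S²:
  S = 6.115 -> Y = 37.389 ✓
  S = 6.447 -> Y = 41.563 ✓
  S = 8.183 -> Y = 66.956 ✓
All samples match this transformation.

(d) sign(S)*S²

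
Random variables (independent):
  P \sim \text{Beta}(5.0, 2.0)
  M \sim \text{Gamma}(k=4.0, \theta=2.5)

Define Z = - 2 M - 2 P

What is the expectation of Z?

E[Z] = -2*E[P] - 2*E[M]
E[P] = 0.71428571
E[M] = 10
E[Z] = -2*0.71428571 - 2*10 = -21.428571

-21.428571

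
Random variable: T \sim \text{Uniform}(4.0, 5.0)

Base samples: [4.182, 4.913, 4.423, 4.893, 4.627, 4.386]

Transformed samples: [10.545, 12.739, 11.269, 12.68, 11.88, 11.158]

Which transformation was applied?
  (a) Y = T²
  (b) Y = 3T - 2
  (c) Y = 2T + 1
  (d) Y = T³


Checking option (b) Y = 3T - 2:
  T = 4.182 -> Y = 10.545 ✓
  T = 4.913 -> Y = 12.739 ✓
  T = 4.423 -> Y = 11.269 ✓
All samples match this transformation.

(b) 3T - 2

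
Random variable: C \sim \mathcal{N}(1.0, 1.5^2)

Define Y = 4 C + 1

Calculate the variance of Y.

For Y = aC + b: Var(Y) = a² * Var(C)
Var(C) = 1.5^2 = 2.25
Var(Y) = 4² * 2.25 = 16 * 2.25 = 36

36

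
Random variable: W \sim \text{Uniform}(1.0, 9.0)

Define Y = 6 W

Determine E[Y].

For Y = 6W:
E[Y] = 6 * E[W]
E[W] = (1 + 9)/2 = 5
E[Y] = 6 * 5 = 30

30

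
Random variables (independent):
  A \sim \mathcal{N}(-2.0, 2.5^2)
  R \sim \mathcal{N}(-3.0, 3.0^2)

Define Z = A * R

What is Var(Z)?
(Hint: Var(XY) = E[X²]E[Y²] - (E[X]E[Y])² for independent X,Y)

Var(XY) = E[X²]E[Y²] - (E[X]E[Y])²
E[A] = -2, Var(A) = 6.25
E[R] = -3, Var(R) = 9
E[A²] = 6.25 + (-2)² = 10.25
E[R²] = 9 + (-3)² = 18
Var(Z) = 10.25*18 - (-2*(-3))²
= 184.5 - 36 = 148.5

148.5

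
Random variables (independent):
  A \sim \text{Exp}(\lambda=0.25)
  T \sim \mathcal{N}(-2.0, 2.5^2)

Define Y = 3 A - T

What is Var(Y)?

For independent RVs: Var(aX + bY) = a²Var(X) + b²Var(Y)
Var(A) = 16
Var(T) = 6.25
Var(Y) = 3²*16 + (-1)²*6.25
= 9*16 + 1*6.25 = 150.25

150.25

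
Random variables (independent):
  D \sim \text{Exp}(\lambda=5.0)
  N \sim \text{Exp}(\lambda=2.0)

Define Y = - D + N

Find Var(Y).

For independent RVs: Var(aX + bY) = a²Var(X) + b²Var(Y)
Var(D) = 0.04
Var(N) = 0.25
Var(Y) = (-1)²*0.04 + 1²*0.25
= 1*0.04 + 1*0.25 = 0.29

0.29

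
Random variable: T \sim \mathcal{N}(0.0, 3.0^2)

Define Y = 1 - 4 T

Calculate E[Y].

For Y = -4T + 1:
E[Y] = -4 * E[T] + 1
E[T] = 0.0 = 0
E[Y] = -4 * 0 + 1 = 1

1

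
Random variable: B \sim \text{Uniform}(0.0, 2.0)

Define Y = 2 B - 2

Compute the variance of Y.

For Y = aB + b: Var(Y) = a² * Var(B)
Var(B) = (2 - 0)^2/12 = 0.33333333
Var(Y) = 2² * 0.33333333 = 4 * 0.33333333 = 1.3333333

1.3333333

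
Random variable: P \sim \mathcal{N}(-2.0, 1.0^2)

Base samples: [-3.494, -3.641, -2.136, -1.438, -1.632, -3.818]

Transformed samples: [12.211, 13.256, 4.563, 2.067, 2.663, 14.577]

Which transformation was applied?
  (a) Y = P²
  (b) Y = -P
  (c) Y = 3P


Checking option (a) Y = P²:
  P = -3.494 -> Y = 12.211 ✓
  P = -3.641 -> Y = 13.256 ✓
  P = -2.136 -> Y = 4.563 ✓
All samples match this transformation.

(a) P²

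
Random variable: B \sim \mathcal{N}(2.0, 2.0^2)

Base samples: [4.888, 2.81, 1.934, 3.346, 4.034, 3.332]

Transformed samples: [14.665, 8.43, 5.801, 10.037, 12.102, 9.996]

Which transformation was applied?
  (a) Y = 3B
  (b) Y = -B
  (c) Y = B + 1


Checking option (a) Y = 3B:
  B = 4.888 -> Y = 14.665 ✓
  B = 2.81 -> Y = 8.43 ✓
  B = 1.934 -> Y = 5.801 ✓
All samples match this transformation.

(a) 3B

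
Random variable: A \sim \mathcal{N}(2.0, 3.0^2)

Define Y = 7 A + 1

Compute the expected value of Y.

For Y = 7A + 1:
E[Y] = 7 * E[A] + 1
E[A] = 2.0 = 2
E[Y] = 7 * 2 + 1 = 15

15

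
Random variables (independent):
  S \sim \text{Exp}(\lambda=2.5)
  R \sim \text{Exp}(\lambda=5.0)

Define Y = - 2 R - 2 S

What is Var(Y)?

For independent RVs: Var(aX + bY) = a²Var(X) + b²Var(Y)
Var(S) = 0.16
Var(R) = 0.04
Var(Y) = (-2)²*0.16 + (-2)²*0.04
= 4*0.16 + 4*0.04 = 0.8

0.8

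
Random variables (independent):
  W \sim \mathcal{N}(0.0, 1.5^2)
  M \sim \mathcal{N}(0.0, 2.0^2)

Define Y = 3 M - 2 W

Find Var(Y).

For independent RVs: Var(aX + bY) = a²Var(X) + b²Var(Y)
Var(W) = 2.25
Var(M) = 4
Var(Y) = (-2)²*2.25 + 3²*4
= 4*2.25 + 9*4 = 45

45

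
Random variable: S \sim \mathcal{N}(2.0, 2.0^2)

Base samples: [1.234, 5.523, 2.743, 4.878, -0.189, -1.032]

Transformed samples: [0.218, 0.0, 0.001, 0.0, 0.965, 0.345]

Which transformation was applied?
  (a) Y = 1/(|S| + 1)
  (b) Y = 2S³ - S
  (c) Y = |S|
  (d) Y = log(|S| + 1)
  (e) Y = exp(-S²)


Checking option (e) Y = exp(-S²):
  S = 1.234 -> Y = 0.218 ✓
  S = 5.523 -> Y = 0.0 ✓
  S = 2.743 -> Y = 0.001 ✓
All samples match this transformation.

(e) exp(-S²)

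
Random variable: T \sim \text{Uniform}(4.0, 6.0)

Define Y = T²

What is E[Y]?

E[T²] = Var(T) + (E[T])² = 0.33333333 + 25 = 25.333333

25.333333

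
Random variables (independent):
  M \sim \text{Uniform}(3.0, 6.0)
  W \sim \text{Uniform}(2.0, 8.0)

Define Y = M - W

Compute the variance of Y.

For independent RVs: Var(aX + bY) = a²Var(X) + b²Var(Y)
Var(M) = 0.75
Var(W) = 3
Var(Y) = 1²*0.75 + (-1)²*3
= 1*0.75 + 1*3 = 3.75

3.75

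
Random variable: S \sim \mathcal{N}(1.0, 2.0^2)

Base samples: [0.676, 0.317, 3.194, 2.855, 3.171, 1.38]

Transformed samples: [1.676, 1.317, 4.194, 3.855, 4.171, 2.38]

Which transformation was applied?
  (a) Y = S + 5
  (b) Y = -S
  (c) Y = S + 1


Checking option (c) Y = S + 1:
  S = 0.676 -> Y = 1.676 ✓
  S = 0.317 -> Y = 1.317 ✓
  S = 3.194 -> Y = 4.194 ✓
All samples match this transformation.

(c) S + 1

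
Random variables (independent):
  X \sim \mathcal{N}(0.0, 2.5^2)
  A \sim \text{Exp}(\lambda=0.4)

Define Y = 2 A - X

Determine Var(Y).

For independent RVs: Var(aX + bY) = a²Var(X) + b²Var(Y)
Var(X) = 6.25
Var(A) = 6.25
Var(Y) = (-1)²*6.25 + 2²*6.25
= 1*6.25 + 4*6.25 = 31.25

31.25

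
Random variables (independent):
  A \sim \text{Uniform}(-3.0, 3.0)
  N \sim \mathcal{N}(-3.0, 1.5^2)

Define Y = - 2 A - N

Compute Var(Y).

For independent RVs: Var(aX + bY) = a²Var(X) + b²Var(Y)
Var(A) = 3
Var(N) = 2.25
Var(Y) = (-2)²*3 + (-1)²*2.25
= 4*3 + 1*2.25 = 14.25

14.25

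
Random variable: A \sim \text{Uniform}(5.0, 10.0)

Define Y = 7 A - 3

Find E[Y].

For Y = 7A - 3:
E[Y] = 7 * E[A] - 3
E[A] = (5 + 10)/2 = 7.5
E[Y] = 7 * 7.5 - 3 = 49.5

49.5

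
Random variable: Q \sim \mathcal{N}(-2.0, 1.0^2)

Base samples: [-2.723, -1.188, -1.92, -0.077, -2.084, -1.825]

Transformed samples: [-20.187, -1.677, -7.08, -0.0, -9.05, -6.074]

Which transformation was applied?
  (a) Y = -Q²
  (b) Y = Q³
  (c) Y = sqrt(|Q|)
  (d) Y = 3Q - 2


Checking option (b) Y = Q³:
  Q = -2.723 -> Y = -20.187 ✓
  Q = -1.188 -> Y = -1.677 ✓
  Q = -1.92 -> Y = -7.08 ✓
All samples match this transformation.

(b) Q³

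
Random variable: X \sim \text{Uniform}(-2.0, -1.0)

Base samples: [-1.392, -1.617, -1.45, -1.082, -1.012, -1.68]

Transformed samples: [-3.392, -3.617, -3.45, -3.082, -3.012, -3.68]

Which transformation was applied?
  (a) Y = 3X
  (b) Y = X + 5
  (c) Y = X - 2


Checking option (c) Y = X - 2:
  X = -1.392 -> Y = -3.392 ✓
  X = -1.617 -> Y = -3.617 ✓
  X = -1.45 -> Y = -3.45 ✓
All samples match this transformation.

(c) X - 2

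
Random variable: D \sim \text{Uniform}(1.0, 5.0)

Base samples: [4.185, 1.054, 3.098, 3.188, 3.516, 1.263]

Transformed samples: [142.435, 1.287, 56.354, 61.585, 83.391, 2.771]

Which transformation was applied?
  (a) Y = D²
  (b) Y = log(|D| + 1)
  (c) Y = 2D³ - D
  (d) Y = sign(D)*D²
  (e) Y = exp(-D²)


Checking option (c) Y = 2D³ - D:
  D = 4.185 -> Y = 142.435 ✓
  D = 1.054 -> Y = 1.287 ✓
  D = 3.098 -> Y = 56.354 ✓
All samples match this transformation.

(c) 2D³ - D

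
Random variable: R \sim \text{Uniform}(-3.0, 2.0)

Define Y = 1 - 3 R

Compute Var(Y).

For Y = aR + b: Var(Y) = a² * Var(R)
Var(R) = (2 + 3)^2/12 = 2.0833333
Var(Y) = (-3)² * 2.0833333 = 9 * 2.0833333 = 18.75

18.75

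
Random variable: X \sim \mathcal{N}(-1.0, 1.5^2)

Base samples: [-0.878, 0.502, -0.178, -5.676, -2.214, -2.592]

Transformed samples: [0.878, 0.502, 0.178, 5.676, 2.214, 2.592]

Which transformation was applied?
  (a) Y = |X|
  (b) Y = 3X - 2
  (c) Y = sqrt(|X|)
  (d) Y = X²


Checking option (a) Y = |X|:
  X = -0.878 -> Y = 0.878 ✓
  X = 0.502 -> Y = 0.502 ✓
  X = -0.178 -> Y = 0.178 ✓
All samples match this transformation.

(a) |X|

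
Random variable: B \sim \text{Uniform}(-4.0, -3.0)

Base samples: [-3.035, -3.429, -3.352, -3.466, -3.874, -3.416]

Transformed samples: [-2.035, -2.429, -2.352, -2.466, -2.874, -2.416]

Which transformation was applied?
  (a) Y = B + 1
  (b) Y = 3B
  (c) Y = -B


Checking option (a) Y = B + 1:
  B = -3.035 -> Y = -2.035 ✓
  B = -3.429 -> Y = -2.429 ✓
  B = -3.352 -> Y = -2.352 ✓
All samples match this transformation.

(a) B + 1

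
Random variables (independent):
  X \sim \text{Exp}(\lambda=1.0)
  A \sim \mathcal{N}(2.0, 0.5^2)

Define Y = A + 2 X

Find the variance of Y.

For independent RVs: Var(aX + bY) = a²Var(X) + b²Var(Y)
Var(X) = 1
Var(A) = 0.25
Var(Y) = 2²*1 + 1²*0.25
= 4*1 + 1*0.25 = 4.25

4.25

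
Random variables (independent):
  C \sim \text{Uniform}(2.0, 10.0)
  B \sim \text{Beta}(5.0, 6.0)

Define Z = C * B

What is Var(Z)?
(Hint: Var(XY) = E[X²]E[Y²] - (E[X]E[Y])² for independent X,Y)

Var(XY) = E[X²]E[Y²] - (E[X]E[Y])²
E[C] = 6, Var(C) = 5.3333333
E[B] = 0.45454545, Var(B) = 0.020661157
E[C²] = 5.3333333 + 6² = 41.333333
E[B²] = 0.020661157 + 0.45454545² = 0.22727273
Var(Z) = 41.333333*0.22727273 - (6*0.45454545)²
= 9.3939394 - 7.4380165 = 1.9559229

1.9559229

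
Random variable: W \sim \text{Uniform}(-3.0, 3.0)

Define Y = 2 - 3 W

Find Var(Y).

For Y = aW + b: Var(Y) = a² * Var(W)
Var(W) = (3 + 3)^2/12 = 3
Var(Y) = (-3)² * 3 = 9 * 3 = 27

27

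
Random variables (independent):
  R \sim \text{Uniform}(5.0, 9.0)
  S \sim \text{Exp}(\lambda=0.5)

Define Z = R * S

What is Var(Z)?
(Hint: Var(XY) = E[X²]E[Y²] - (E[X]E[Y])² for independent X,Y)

Var(XY) = E[X²]E[Y²] - (E[X]E[Y])²
E[R] = 7, Var(R) = 1.3333333
E[S] = 2, Var(S) = 4
E[R²] = 1.3333333 + 7² = 50.333333
E[S²] = 4 + 2² = 8
Var(Z) = 50.333333*8 - (7*2)²
= 402.66667 - 196 = 206.66667

206.66667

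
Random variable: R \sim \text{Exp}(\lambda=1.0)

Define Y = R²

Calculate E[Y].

E[R²] = Var(R) + (E[R])² = 1 + 1 = 2

2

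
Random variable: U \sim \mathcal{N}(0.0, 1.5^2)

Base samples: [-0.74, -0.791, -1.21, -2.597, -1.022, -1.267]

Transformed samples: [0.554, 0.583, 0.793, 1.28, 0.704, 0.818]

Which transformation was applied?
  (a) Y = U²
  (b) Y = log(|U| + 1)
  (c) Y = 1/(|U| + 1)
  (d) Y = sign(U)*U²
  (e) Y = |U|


Checking option (b) Y = log(|U| + 1):
  U = -0.74 -> Y = 0.554 ✓
  U = -0.791 -> Y = 0.583 ✓
  U = -1.21 -> Y = 0.793 ✓
All samples match this transformation.

(b) log(|U| + 1)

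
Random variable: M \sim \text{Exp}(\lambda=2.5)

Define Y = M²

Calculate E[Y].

E[M²] = Var(M) + (E[M])² = 0.16 + 0.16 = 0.32

0.32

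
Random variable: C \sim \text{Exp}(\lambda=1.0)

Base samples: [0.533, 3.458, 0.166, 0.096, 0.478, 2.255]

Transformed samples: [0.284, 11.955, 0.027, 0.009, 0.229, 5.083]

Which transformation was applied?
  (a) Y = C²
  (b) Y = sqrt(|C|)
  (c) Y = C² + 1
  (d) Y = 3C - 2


Checking option (a) Y = C²:
  C = 0.533 -> Y = 0.284 ✓
  C = 3.458 -> Y = 11.955 ✓
  C = 0.166 -> Y = 0.027 ✓
All samples match this transformation.

(a) C²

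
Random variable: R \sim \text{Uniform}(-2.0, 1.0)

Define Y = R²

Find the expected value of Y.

E[R²] = Var(R) + (E[R])² = 0.75 + 0.25 = 1

1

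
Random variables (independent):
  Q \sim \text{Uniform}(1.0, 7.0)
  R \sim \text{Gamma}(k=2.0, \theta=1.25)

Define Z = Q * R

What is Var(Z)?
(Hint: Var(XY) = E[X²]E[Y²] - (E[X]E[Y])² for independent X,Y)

Var(XY) = E[X²]E[Y²] - (E[X]E[Y])²
E[Q] = 4, Var(Q) = 3
E[R] = 2.5, Var(R) = 3.125
E[Q²] = 3 + 4² = 19
E[R²] = 3.125 + 2.5² = 9.375
Var(Z) = 19*9.375 - (4*2.5)²
= 178.125 - 100 = 78.125

78.125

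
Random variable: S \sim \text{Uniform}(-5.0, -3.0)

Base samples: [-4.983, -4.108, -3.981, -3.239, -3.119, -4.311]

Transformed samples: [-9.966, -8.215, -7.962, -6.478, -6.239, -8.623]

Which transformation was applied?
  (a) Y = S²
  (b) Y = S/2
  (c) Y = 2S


Checking option (c) Y = 2S:
  S = -4.983 -> Y = -9.966 ✓
  S = -4.108 -> Y = -8.215 ✓
  S = -3.981 -> Y = -7.962 ✓
All samples match this transformation.

(c) 2S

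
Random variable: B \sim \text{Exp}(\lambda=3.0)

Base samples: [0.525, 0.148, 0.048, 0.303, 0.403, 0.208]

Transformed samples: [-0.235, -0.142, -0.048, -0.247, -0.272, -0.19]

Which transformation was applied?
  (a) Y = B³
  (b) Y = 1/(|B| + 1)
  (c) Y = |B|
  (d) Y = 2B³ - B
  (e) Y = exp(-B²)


Checking option (d) Y = 2B³ - B:
  B = 0.525 -> Y = -0.235 ✓
  B = 0.148 -> Y = -0.142 ✓
  B = 0.048 -> Y = -0.048 ✓
All samples match this transformation.

(d) 2B³ - B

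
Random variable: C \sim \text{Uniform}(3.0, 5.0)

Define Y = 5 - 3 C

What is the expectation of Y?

For Y = -3C + 5:
E[Y] = -3 * E[C] + 5
E[C] = (3 + 5)/2 = 4
E[Y] = -3 * 4 + 5 = -7

-7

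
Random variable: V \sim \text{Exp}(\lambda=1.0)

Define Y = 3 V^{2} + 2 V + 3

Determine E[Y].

E[Y] = 3*E[V²] + 2*E[V] + 3
E[V] = 1
E[V²] = Var(V) + (E[V])² = 1 + 1 = 2
E[Y] = 3*2 + 2*1 + 3 = 11

11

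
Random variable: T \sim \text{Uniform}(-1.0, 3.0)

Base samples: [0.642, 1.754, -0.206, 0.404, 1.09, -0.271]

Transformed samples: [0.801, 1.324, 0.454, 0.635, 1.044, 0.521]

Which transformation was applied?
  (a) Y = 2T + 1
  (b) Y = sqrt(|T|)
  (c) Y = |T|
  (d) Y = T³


Checking option (b) Y = sqrt(|T|):
  T = 0.642 -> Y = 0.801 ✓
  T = 1.754 -> Y = 1.324 ✓
  T = -0.206 -> Y = 0.454 ✓
All samples match this transformation.

(b) sqrt(|T|)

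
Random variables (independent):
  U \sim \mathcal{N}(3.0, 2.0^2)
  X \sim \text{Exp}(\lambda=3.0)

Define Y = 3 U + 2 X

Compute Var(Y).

For independent RVs: Var(aX + bY) = a²Var(X) + b²Var(Y)
Var(U) = 4
Var(X) = 0.11111111
Var(Y) = 3²*4 + 2²*0.11111111
= 9*4 + 4*0.11111111 = 36.444444

36.444444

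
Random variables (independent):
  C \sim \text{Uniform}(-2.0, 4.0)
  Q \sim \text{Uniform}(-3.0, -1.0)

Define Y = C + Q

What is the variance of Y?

For independent RVs: Var(aX + bY) = a²Var(X) + b²Var(Y)
Var(C) = 3
Var(Q) = 0.33333333
Var(Y) = 1²*3 + 1²*0.33333333
= 1*3 + 1*0.33333333 = 3.3333333

3.3333333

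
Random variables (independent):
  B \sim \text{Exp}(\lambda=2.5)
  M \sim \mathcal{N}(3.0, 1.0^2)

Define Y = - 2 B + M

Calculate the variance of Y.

For independent RVs: Var(aX + bY) = a²Var(X) + b²Var(Y)
Var(B) = 0.16
Var(M) = 1
Var(Y) = (-2)²*0.16 + 1²*1
= 4*0.16 + 1*1 = 1.64

1.64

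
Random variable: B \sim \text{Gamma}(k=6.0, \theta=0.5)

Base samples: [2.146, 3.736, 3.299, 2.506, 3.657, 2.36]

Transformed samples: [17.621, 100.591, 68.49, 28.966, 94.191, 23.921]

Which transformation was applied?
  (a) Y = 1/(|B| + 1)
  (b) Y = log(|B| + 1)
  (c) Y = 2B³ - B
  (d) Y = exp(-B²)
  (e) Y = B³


Checking option (c) Y = 2B³ - B:
  B = 2.146 -> Y = 17.621 ✓
  B = 3.736 -> Y = 100.591 ✓
  B = 3.299 -> Y = 68.49 ✓
All samples match this transformation.

(c) 2B³ - B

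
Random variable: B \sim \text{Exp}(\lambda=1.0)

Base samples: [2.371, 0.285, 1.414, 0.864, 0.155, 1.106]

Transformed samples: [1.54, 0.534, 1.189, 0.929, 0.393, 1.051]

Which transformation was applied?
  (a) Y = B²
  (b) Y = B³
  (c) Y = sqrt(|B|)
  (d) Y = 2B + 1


Checking option (c) Y = sqrt(|B|):
  B = 2.371 -> Y = 1.54 ✓
  B = 0.285 -> Y = 0.534 ✓
  B = 1.414 -> Y = 1.189 ✓
All samples match this transformation.

(c) sqrt(|B|)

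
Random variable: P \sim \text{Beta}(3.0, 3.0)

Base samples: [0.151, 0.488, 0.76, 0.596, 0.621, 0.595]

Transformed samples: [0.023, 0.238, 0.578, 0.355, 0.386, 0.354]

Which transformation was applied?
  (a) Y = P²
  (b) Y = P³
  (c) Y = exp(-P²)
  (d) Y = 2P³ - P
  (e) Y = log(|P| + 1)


Checking option (a) Y = P²:
  P = 0.151 -> Y = 0.023 ✓
  P = 0.488 -> Y = 0.238 ✓
  P = 0.76 -> Y = 0.578 ✓
All samples match this transformation.

(a) P²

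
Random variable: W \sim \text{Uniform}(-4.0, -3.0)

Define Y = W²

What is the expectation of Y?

Using E[X²] = Var(X) + (E[X])²:
E[W] = -3.5
Var(W) = (-3 + 4)^2/12 = 0.083333333
E[W²] = 0.083333333 + (-3.5)² = 0.083333333 + 12.25 = 12.333333

12.333333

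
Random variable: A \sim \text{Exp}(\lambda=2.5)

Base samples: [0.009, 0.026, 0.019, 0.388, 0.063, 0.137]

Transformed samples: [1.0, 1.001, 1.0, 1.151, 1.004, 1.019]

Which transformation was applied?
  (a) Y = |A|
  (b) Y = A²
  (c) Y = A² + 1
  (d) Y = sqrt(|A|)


Checking option (c) Y = A² + 1:
  A = 0.009 -> Y = 1.0 ✓
  A = 0.026 -> Y = 1.001 ✓
  A = 0.019 -> Y = 1.0 ✓
All samples match this transformation.

(c) A² + 1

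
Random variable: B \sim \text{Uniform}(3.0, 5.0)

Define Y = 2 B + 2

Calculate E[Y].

For Y = 2B + 2:
E[Y] = 2 * E[B] + 2
E[B] = (3 + 5)/2 = 4
E[Y] = 2 * 4 + 2 = 10

10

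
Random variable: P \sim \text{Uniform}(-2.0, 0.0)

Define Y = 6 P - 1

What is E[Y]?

For Y = 6P - 1:
E[Y] = 6 * E[P] - 1
E[P] = (-2 + 0)/2 = -1
E[Y] = 6 * (-1) - 1 = -7

-7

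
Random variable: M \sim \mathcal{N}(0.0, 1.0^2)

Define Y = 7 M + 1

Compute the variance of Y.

For Y = aM + b: Var(Y) = a² * Var(M)
Var(M) = 1.0^2 = 1
Var(Y) = 7² * 1 = 49 * 1 = 49

49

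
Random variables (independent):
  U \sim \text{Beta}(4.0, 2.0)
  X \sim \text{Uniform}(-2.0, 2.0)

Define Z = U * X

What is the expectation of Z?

For independent RVs: E[XY] = E[X]*E[Y]
E[U] = 0.66666667
E[X] = 0
E[Z] = 0.66666667 * 0 = 0

0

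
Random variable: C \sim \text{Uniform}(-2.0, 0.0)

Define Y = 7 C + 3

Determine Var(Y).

For Y = aC + b: Var(Y) = a² * Var(C)
Var(C) = (0 + 2)^2/12 = 0.33333333
Var(Y) = 7² * 0.33333333 = 49 * 0.33333333 = 16.333333

16.333333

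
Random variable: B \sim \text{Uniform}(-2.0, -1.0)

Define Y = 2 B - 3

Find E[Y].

For Y = 2B - 3:
E[Y] = 2 * E[B] - 3
E[B] = (-2 - 1)/2 = -1.5
E[Y] = 2 * (-1.5) - 3 = -6

-6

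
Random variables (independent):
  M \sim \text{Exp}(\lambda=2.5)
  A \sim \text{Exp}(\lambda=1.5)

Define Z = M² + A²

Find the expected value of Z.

E[Z] = E[M²] + E[A²]
E[M²] = Var(M) + E[M]² = 0.16 + 0.16 = 0.32
E[A²] = Var(A) + E[A]² = 0.44444444 + 0.44444444 = 0.88888889
E[Z] = 0.32 + 0.88888889 = 1.2088889

1.2088889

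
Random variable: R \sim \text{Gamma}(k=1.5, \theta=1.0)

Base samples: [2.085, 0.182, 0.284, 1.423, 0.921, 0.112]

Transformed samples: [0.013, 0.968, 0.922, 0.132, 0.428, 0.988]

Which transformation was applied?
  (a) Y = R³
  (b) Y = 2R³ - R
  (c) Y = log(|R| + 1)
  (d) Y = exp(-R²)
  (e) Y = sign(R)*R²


Checking option (d) Y = exp(-R²):
  R = 2.085 -> Y = 0.013 ✓
  R = 0.182 -> Y = 0.968 ✓
  R = 0.284 -> Y = 0.922 ✓
All samples match this transformation.

(d) exp(-R²)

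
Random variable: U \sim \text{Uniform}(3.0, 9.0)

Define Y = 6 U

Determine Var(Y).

For Y = aU + b: Var(Y) = a² * Var(U)
Var(U) = (9 - 3)^2/12 = 3
Var(Y) = 6² * 3 = 36 * 3 = 108

108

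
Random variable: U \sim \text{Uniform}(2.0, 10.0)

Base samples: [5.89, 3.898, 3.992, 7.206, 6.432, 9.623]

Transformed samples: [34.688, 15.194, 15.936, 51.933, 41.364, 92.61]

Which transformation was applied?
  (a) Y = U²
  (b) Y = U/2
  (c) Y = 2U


Checking option (a) Y = U²:
  U = 5.89 -> Y = 34.688 ✓
  U = 3.898 -> Y = 15.194 ✓
  U = 3.992 -> Y = 15.936 ✓
All samples match this transformation.

(a) U²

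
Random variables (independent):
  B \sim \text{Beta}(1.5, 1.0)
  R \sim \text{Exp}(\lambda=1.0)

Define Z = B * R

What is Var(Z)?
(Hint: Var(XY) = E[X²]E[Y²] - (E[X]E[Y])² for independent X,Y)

Var(XY) = E[X²]E[Y²] - (E[X]E[Y])²
E[B] = 0.6, Var(B) = 0.068571429
E[R] = 1, Var(R) = 1
E[B²] = 0.068571429 + 0.6² = 0.42857143
E[R²] = 1 + 1² = 2
Var(Z) = 0.42857143*2 - (0.6*1)²
= 0.85714286 - 0.36 = 0.49714286

0.49714286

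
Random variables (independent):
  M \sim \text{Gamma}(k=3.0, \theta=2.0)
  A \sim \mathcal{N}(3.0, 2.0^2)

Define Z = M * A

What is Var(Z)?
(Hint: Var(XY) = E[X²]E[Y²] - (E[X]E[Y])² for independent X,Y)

Var(XY) = E[X²]E[Y²] - (E[X]E[Y])²
E[M] = 6, Var(M) = 12
E[A] = 3, Var(A) = 4
E[M²] = 12 + 6² = 48
E[A²] = 4 + 3² = 13
Var(Z) = 48*13 - (6*3)²
= 624 - 324 = 300

300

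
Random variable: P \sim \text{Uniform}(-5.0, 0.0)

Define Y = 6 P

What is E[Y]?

For Y = 6P:
E[Y] = 6 * E[P]
E[P] = (-5 + 0)/2 = -2.5
E[Y] = 6 * (-2.5) = -15

-15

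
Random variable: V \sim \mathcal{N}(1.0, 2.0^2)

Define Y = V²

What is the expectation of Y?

Using E[X²] = Var(X) + (E[X])²:
E[V] = 1
Var(V) = 2.0^2 = 4
E[V²] = 4 + 1² = 4 + 1 = 5

5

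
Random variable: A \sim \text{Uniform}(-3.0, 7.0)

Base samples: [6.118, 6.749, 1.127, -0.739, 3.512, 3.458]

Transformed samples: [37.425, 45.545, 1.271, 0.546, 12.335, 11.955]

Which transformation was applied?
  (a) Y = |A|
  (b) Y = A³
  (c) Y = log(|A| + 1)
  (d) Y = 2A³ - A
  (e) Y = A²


Checking option (e) Y = A²:
  A = 6.118 -> Y = 37.425 ✓
  A = 6.749 -> Y = 45.545 ✓
  A = 1.127 -> Y = 1.271 ✓
All samples match this transformation.

(e) A²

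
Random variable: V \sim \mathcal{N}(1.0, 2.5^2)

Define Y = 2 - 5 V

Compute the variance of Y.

For Y = aV + b: Var(Y) = a² * Var(V)
Var(V) = 2.5^2 = 6.25
Var(Y) = (-5)² * 6.25 = 25 * 6.25 = 156.25

156.25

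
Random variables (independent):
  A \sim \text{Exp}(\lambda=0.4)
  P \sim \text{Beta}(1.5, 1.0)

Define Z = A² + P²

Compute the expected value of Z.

E[Z] = E[A²] + E[P²]
E[A²] = Var(A) + E[A]² = 6.25 + 6.25 = 12.5
E[P²] = Var(P) + E[P]² = 0.068571429 + 0.36 = 0.42857143
E[Z] = 12.5 + 0.42857143 = 12.928571

12.928571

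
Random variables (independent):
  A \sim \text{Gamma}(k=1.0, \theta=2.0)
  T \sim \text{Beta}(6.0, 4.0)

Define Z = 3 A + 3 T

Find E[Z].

E[Z] = 3*E[A] + 3*E[T]
E[A] = 2
E[T] = 0.6
E[Z] = 3*2 + 3*0.6 = 7.8

7.8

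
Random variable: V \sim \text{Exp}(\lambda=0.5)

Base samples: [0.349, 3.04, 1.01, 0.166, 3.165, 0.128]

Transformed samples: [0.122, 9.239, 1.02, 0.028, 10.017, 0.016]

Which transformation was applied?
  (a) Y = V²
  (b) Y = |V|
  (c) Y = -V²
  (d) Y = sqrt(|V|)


Checking option (a) Y = V²:
  V = 0.349 -> Y = 0.122 ✓
  V = 3.04 -> Y = 9.239 ✓
  V = 1.01 -> Y = 1.02 ✓
All samples match this transformation.

(a) V²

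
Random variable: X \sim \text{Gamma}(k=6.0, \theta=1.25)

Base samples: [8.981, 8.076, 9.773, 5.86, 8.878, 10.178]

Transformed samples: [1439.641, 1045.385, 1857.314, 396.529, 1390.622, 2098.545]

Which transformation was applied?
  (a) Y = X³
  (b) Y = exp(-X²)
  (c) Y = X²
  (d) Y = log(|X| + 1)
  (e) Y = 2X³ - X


Checking option (e) Y = 2X³ - X:
  X = 8.981 -> Y = 1439.641 ✓
  X = 8.076 -> Y = 1045.385 ✓
  X = 9.773 -> Y = 1857.314 ✓
All samples match this transformation.

(e) 2X³ - X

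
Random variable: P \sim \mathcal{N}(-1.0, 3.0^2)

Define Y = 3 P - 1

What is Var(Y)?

For Y = aP + b: Var(Y) = a² * Var(P)
Var(P) = 3.0^2 = 9
Var(Y) = 3² * 9 = 9 * 9 = 81

81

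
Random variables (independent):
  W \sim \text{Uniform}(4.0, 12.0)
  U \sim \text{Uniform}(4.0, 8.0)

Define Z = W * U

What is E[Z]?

For independent RVs: E[XY] = E[X]*E[Y]
E[W] = 8
E[U] = 6
E[Z] = 8 * 6 = 48

48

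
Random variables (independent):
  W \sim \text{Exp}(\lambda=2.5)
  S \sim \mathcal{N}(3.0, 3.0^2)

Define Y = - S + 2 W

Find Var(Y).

For independent RVs: Var(aX + bY) = a²Var(X) + b²Var(Y)
Var(W) = 0.16
Var(S) = 9
Var(Y) = 2²*0.16 + (-1)²*9
= 4*0.16 + 1*9 = 9.64

9.64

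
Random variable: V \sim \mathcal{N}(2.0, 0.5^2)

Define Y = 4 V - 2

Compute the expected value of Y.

For Y = 4V - 2:
E[Y] = 4 * E[V] - 2
E[V] = 2.0 = 2
E[Y] = 4 * 2 - 2 = 6

6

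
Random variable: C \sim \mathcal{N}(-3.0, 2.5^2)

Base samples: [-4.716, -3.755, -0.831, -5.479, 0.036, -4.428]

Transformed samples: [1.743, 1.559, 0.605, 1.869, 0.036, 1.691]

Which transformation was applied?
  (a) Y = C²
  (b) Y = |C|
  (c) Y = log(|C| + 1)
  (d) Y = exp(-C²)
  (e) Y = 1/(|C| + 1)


Checking option (c) Y = log(|C| + 1):
  C = -4.716 -> Y = 1.743 ✓
  C = -3.755 -> Y = 1.559 ✓
  C = -0.831 -> Y = 0.605 ✓
All samples match this transformation.

(c) log(|C| + 1)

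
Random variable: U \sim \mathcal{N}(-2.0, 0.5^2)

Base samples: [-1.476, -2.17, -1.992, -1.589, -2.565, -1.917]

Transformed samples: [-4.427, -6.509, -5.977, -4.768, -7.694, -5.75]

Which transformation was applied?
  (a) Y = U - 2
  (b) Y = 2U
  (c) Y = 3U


Checking option (c) Y = 3U:
  U = -1.476 -> Y = -4.427 ✓
  U = -2.17 -> Y = -6.509 ✓
  U = -1.992 -> Y = -5.977 ✓
All samples match this transformation.

(c) 3U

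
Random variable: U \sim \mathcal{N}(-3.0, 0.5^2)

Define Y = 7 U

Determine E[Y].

For Y = 7U:
E[Y] = 7 * E[U]
E[U] = -3.0 = -3
E[Y] = 7 * (-3) = -21

-21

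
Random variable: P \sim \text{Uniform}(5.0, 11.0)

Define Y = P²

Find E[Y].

E[P²] = Var(P) + (E[P])² = 3 + 64 = 67

67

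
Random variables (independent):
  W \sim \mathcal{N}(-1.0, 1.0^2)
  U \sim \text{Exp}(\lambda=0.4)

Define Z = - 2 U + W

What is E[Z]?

E[Z] = 1*E[W] - 2*E[U]
E[W] = -1
E[U] = 2.5
E[Z] = 1*(-1) - 2*2.5 = -6

-6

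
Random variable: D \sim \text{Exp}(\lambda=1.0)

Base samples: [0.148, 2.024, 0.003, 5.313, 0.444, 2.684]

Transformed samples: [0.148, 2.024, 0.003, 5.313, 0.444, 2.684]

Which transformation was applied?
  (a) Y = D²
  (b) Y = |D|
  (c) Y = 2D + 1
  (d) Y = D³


Checking option (b) Y = |D|:
  D = 0.148 -> Y = 0.148 ✓
  D = 2.024 -> Y = 2.024 ✓
  D = 0.003 -> Y = 0.003 ✓
All samples match this transformation.

(b) |D|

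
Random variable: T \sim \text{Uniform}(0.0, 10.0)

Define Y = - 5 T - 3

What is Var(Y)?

For Y = aT + b: Var(Y) = a² * Var(T)
Var(T) = (10 - 0)^2/12 = 8.3333333
Var(Y) = (-5)² * 8.3333333 = 25 * 8.3333333 = 208.33333

208.33333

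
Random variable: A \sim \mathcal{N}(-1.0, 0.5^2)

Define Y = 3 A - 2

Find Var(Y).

For Y = aA + b: Var(Y) = a² * Var(A)
Var(A) = 0.5^2 = 0.25
Var(Y) = 3² * 0.25 = 9 * 0.25 = 2.25

2.25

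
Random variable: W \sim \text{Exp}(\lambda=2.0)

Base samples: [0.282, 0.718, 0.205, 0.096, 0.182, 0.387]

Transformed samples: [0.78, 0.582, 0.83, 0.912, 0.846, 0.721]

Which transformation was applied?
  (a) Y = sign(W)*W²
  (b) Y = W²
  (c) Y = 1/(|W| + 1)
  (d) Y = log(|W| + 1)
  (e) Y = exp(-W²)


Checking option (c) Y = 1/(|W| + 1):
  W = 0.282 -> Y = 0.78 ✓
  W = 0.718 -> Y = 0.582 ✓
  W = 0.205 -> Y = 0.83 ✓
All samples match this transformation.

(c) 1/(|W| + 1)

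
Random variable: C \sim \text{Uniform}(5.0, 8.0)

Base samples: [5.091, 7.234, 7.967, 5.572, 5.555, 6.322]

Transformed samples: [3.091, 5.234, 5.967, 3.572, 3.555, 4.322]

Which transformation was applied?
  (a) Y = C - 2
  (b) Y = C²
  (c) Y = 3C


Checking option (a) Y = C - 2:
  C = 5.091 -> Y = 3.091 ✓
  C = 7.234 -> Y = 5.234 ✓
  C = 7.967 -> Y = 5.967 ✓
All samples match this transformation.

(a) C - 2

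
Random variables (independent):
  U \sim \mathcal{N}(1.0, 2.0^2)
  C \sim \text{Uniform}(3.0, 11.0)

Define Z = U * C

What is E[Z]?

For independent RVs: E[XY] = E[X]*E[Y]
E[U] = 1
E[C] = 7
E[Z] = 1 * 7 = 7

7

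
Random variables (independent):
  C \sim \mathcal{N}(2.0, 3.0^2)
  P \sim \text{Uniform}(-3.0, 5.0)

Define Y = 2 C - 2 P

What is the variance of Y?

For independent RVs: Var(aX + bY) = a²Var(X) + b²Var(Y)
Var(C) = 9
Var(P) = 5.3333333
Var(Y) = 2²*9 + (-2)²*5.3333333
= 4*9 + 4*5.3333333 = 57.333333

57.333333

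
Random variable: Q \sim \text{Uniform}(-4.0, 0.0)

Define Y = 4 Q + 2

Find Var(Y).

For Y = aQ + b: Var(Y) = a² * Var(Q)
Var(Q) = (0 + 4)^2/12 = 1.3333333
Var(Y) = 4² * 1.3333333 = 16 * 1.3333333 = 21.333333

21.333333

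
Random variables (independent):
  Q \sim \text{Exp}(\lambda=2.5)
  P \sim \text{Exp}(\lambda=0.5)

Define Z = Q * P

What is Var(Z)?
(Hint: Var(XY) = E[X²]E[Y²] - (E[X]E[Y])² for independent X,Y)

Var(XY) = E[X²]E[Y²] - (E[X]E[Y])²
E[Q] = 0.4, Var(Q) = 0.16
E[P] = 2, Var(P) = 4
E[Q²] = 0.16 + 0.4² = 0.32
E[P²] = 4 + 2² = 8
Var(Z) = 0.32*8 - (0.4*2)²
= 2.56 - 0.64 = 1.92

1.92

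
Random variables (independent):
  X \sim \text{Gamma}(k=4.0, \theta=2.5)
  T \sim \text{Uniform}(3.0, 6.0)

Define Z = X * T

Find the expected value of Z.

For independent RVs: E[XY] = E[X]*E[Y]
E[X] = 10
E[T] = 4.5
E[Z] = 10 * 4.5 = 45

45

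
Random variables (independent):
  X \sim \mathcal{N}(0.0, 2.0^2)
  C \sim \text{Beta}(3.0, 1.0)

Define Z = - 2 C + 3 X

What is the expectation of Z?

E[Z] = 3*E[X] - 2*E[C]
E[X] = 0
E[C] = 0.75
E[Z] = 3*0 - 2*0.75 = -1.5

-1.5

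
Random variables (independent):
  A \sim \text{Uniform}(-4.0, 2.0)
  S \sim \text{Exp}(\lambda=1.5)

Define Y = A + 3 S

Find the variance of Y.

For independent RVs: Var(aX + bY) = a²Var(X) + b²Var(Y)
Var(A) = 3
Var(S) = 0.44444444
Var(Y) = 1²*3 + 3²*0.44444444
= 1*3 + 9*0.44444444 = 7

7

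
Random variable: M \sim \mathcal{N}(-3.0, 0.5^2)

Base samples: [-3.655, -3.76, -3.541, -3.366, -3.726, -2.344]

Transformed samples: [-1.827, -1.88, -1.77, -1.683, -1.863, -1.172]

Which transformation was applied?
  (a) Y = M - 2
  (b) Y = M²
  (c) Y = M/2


Checking option (c) Y = M/2:
  M = -3.655 -> Y = -1.827 ✓
  M = -3.76 -> Y = -1.88 ✓
  M = -3.541 -> Y = -1.77 ✓
All samples match this transformation.

(c) M/2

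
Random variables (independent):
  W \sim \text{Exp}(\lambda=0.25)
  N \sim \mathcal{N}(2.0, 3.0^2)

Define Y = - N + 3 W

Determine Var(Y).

For independent RVs: Var(aX + bY) = a²Var(X) + b²Var(Y)
Var(W) = 16
Var(N) = 9
Var(Y) = 3²*16 + (-1)²*9
= 9*16 + 1*9 = 153

153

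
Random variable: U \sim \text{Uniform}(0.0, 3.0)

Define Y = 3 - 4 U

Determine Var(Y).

For Y = aU + b: Var(Y) = a² * Var(U)
Var(U) = (3 - 0)^2/12 = 0.75
Var(Y) = (-4)² * 0.75 = 16 * 0.75 = 12

12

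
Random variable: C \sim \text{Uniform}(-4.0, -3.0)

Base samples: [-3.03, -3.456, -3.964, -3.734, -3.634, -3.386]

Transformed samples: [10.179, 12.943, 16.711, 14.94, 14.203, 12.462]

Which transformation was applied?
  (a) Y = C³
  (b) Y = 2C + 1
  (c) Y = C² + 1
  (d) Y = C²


Checking option (c) Y = C² + 1:
  C = -3.03 -> Y = 10.179 ✓
  C = -3.456 -> Y = 12.943 ✓
  C = -3.964 -> Y = 16.711 ✓
All samples match this transformation.

(c) C² + 1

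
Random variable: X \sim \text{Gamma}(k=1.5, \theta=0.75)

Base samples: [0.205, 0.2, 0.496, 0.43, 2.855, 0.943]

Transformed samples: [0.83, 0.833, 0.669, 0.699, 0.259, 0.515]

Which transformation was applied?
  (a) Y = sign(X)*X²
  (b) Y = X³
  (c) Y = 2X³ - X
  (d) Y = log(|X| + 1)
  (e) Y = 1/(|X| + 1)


Checking option (e) Y = 1/(|X| + 1):
  X = 0.205 -> Y = 0.83 ✓
  X = 0.2 -> Y = 0.833 ✓
  X = 0.496 -> Y = 0.669 ✓
All samples match this transformation.

(e) 1/(|X| + 1)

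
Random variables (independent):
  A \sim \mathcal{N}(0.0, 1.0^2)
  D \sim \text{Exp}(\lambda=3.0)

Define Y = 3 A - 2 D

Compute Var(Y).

For independent RVs: Var(aX + bY) = a²Var(X) + b²Var(Y)
Var(A) = 1
Var(D) = 0.11111111
Var(Y) = 3²*1 + (-2)²*0.11111111
= 9*1 + 4*0.11111111 = 9.4444444

9.4444444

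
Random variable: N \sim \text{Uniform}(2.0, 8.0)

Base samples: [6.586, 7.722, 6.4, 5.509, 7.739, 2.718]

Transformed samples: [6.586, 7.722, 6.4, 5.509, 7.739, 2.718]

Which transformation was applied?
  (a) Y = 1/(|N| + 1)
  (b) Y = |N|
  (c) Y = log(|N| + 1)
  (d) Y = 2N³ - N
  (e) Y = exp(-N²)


Checking option (b) Y = |N|:
  N = 6.586 -> Y = 6.586 ✓
  N = 7.722 -> Y = 7.722 ✓
  N = 6.4 -> Y = 6.4 ✓
All samples match this transformation.

(b) |N|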